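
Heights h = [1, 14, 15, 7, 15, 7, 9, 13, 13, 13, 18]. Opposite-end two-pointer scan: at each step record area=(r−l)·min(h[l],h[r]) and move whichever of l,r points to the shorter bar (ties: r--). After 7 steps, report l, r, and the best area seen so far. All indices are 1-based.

[1,11] min(1,18)*10=10 best=10 * → l++
[2,11] min(14,18)*9=126 best=126 * → l++
[3,11] min(15,18)*8=120 best=126 → l++
[4,11] min(7,18)*7=49 best=126 → l++
[5,11] min(15,18)*6=90 best=126 → l++
[6,11] min(7,18)*5=35 best=126 → l++
[7,11] min(9,18)*4=36 best=126 → l++

l=8, r=11, best area=126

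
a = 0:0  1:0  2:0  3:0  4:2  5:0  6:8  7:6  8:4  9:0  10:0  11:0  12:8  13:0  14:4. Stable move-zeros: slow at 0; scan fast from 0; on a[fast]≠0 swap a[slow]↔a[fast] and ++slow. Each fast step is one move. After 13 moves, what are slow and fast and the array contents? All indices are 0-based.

slow=5, fast=13, a=[2, 8, 6, 4, 8, 0, 0, 0, 0, 0, 0, 0, 0, 0, 4]

slow=0 fast=0: a[fast]=0, fast++
slow=0 fast=1: a[fast]=0, fast++
slow=0 fast=2: a[fast]=0, fast++
slow=0 fast=3: a[fast]=0, fast++
slow=0 fast=4: a[fast]=2≠0 swap→a[0]=2, slow++,fast++
slow=1 fast=5: a[fast]=0, fast++
slow=1 fast=6: a[fast]=8≠0 swap→a[1]=8, slow++,fast++
slow=2 fast=7: a[fast]=6≠0 swap→a[2]=6, slow++,fast++
slow=3 fast=8: a[fast]=4≠0 swap→a[3]=4, slow++,fast++
slow=4 fast=9: a[fast]=0, fast++
slow=4 fast=10: a[fast]=0, fast++
slow=4 fast=11: a[fast]=0, fast++
slow=4 fast=12: a[fast]=8≠0 swap→a[4]=8, slow++,fast++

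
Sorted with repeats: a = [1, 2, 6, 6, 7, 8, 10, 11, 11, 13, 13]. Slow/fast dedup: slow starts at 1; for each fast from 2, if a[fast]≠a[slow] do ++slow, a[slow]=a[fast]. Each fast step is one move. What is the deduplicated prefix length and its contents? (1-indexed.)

slow=1 fast=2: a[fast]=2≠a[slow]=1 write a[2]=2, slow++,fast++
slow=2 fast=3: a[fast]=6≠a[slow]=2 write a[3]=6, slow++,fast++
slow=3 fast=4: a[fast]=6=a[slow] dup, fast++
slow=3 fast=5: a[fast]=7≠a[slow]=6 write a[4]=7, slow++,fast++
slow=4 fast=6: a[fast]=8≠a[slow]=7 write a[5]=8, slow++,fast++
slow=5 fast=7: a[fast]=10≠a[slow]=8 write a[6]=10, slow++,fast++
slow=6 fast=8: a[fast]=11≠a[slow]=10 write a[7]=11, slow++,fast++
slow=7 fast=9: a[fast]=11=a[slow] dup, fast++
slow=7 fast=10: a[fast]=13≠a[slow]=11 write a[8]=13, slow++,fast++
slow=8 fast=11: a[fast]=13=a[slow] dup, fast++

length 8; prefix = [1, 2, 6, 7, 8, 10, 11, 13]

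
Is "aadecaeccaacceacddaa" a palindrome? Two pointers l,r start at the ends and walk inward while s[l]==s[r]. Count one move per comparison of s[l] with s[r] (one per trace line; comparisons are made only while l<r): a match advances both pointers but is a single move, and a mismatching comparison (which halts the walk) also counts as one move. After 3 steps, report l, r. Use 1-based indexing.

l=4, r=17

l=1 r=20: 'a'=='a', l++,r--
l=2 r=19: 'a'=='a', l++,r--
l=3 r=18: 'd'=='d', l++,r--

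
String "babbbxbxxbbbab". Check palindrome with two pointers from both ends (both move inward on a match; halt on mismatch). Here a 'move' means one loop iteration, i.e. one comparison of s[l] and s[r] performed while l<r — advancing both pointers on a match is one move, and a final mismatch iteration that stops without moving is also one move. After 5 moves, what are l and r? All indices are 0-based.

l=5, r=8

[0,13] 'b'=='b' → l++,r--
[1,12] 'a'=='a' → l++,r--
[2,11] 'b'=='b' → l++,r--
[3,10] 'b'=='b' → l++,r--
[4,9] 'b'=='b' → l++,r--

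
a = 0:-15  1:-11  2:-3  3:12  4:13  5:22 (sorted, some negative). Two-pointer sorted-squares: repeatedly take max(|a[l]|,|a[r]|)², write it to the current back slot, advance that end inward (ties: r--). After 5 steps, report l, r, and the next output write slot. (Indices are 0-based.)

l=2, r=2, next write slot=0

l=0 r=5: |-15|<=|22| out[5]=484, r--
l=0 r=4: |-15|>|13| out[4]=225, l++
l=1 r=4: |-11|<=|13| out[3]=169, r--
l=1 r=3: |-11|<=|12| out[2]=144, r--
l=1 r=2: |-11|>|-3| out[1]=121, l++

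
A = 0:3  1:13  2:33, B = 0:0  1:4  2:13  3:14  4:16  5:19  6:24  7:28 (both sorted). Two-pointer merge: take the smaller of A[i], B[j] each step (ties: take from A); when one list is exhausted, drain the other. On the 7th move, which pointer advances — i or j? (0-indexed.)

i=0 j=0: A[i]=3>B[j]=0 take 0, j++
i=0 j=1: A[i]=3<=B[j]=4 take 3, i++
i=1 j=1: A[i]=13>B[j]=4 take 4, j++
i=1 j=2: A[i]=13<=B[j]=13 take 13, i++
i=2 j=2: A[i]=33>B[j]=13 take 13, j++
i=2 j=3: A[i]=33>B[j]=14 take 14, j++
i=2 j=4: A[i]=33>B[j]=16 take 16, j++

j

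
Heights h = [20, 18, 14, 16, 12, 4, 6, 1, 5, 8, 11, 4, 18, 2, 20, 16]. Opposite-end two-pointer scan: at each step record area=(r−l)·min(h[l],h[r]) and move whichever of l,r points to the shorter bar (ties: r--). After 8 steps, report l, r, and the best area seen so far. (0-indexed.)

l=0, r=7, best area=280

[0,15] min(20,16)*15=240 best=240 * → r--
[0,14] min(20,20)*14=280 best=280 * → r--
[0,13] min(20,2)*13=26 best=280 → r--
[0,12] min(20,18)*12=216 best=280 → r--
[0,11] min(20,4)*11=44 best=280 → r--
[0,10] min(20,11)*10=110 best=280 → r--
[0,9] min(20,8)*9=72 best=280 → r--
[0,8] min(20,5)*8=40 best=280 → r--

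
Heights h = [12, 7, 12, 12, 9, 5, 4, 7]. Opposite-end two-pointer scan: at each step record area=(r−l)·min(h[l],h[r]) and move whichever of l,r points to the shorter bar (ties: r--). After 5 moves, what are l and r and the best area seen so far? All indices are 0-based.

l=0 r=7: min(12,7)*7=49 best=49 *, r--
l=0 r=6: min(12,4)*6=24 best=49, r--
l=0 r=5: min(12,5)*5=25 best=49, r--
l=0 r=4: min(12,9)*4=36 best=49, r--
l=0 r=3: min(12,12)*3=36 best=49, r--

l=0, r=2, best area=49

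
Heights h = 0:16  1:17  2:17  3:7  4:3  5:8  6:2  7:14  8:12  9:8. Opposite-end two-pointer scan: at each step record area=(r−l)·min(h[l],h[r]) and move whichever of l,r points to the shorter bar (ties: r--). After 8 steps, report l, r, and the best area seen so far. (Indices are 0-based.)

[0,9] min(16,8)*9=72 best=72 * → r--
[0,8] min(16,12)*8=96 best=96 * → r--
[0,7] min(16,14)*7=98 best=98 * → r--
[0,6] min(16,2)*6=12 best=98 → r--
[0,5] min(16,8)*5=40 best=98 → r--
[0,4] min(16,3)*4=12 best=98 → r--
[0,3] min(16,7)*3=21 best=98 → r--
[0,2] min(16,17)*2=32 best=98 → l++

l=1, r=2, best area=98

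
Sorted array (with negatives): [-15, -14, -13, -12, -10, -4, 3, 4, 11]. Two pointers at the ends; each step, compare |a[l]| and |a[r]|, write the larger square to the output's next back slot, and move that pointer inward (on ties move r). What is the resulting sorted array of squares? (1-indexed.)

l=1 r=9: |-15|>|11| out[9]=225, l++
l=2 r=9: |-14|>|11| out[8]=196, l++
l=3 r=9: |-13|>|11| out[7]=169, l++
l=4 r=9: |-12|>|11| out[6]=144, l++
l=5 r=9: |-10|<=|11| out[5]=121, r--
l=5 r=8: |-10|>|4| out[4]=100, l++
l=6 r=8: |-4|<=|4| out[3]=16, r--
l=6 r=7: |-4|>|3| out[2]=16, l++
l=7 r=7: |3|<=|3| out[1]=9, r--

[9, 16, 16, 100, 121, 144, 169, 196, 225]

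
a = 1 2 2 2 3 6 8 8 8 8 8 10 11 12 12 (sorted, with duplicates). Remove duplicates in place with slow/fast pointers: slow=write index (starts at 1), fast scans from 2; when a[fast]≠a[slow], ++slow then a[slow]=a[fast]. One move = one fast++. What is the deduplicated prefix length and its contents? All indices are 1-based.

length 8; prefix = [1, 2, 3, 6, 8, 10, 11, 12]

slow=1 fast=2: a[fast]=2≠a[slow]=1 write a[2]=2, slow++,fast++
slow=2 fast=3: a[fast]=2=a[slow] dup, fast++
slow=2 fast=4: a[fast]=2=a[slow] dup, fast++
slow=2 fast=5: a[fast]=3≠a[slow]=2 write a[3]=3, slow++,fast++
slow=3 fast=6: a[fast]=6≠a[slow]=3 write a[4]=6, slow++,fast++
slow=4 fast=7: a[fast]=8≠a[slow]=6 write a[5]=8, slow++,fast++
slow=5 fast=8: a[fast]=8=a[slow] dup, fast++
slow=5 fast=9: a[fast]=8=a[slow] dup, fast++
slow=5 fast=10: a[fast]=8=a[slow] dup, fast++
slow=5 fast=11: a[fast]=8=a[slow] dup, fast++
slow=5 fast=12: a[fast]=10≠a[slow]=8 write a[6]=10, slow++,fast++
slow=6 fast=13: a[fast]=11≠a[slow]=10 write a[7]=11, slow++,fast++
slow=7 fast=14: a[fast]=12≠a[slow]=11 write a[8]=12, slow++,fast++
slow=8 fast=15: a[fast]=12=a[slow] dup, fast++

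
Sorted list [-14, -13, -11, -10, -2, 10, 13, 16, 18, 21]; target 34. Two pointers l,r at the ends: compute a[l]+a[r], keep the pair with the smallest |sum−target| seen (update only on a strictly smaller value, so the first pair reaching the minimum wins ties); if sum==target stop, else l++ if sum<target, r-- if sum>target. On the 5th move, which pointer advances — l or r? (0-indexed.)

[0,9] -14+21=7 d=27 * → l++
[1,9] -13+21=8 d=26 * → l++
[2,9] -11+21=10 d=24 * → l++
[3,9] -10+21=11 d=23 * → l++
[4,9] -2+21=19 d=15 * → l++

l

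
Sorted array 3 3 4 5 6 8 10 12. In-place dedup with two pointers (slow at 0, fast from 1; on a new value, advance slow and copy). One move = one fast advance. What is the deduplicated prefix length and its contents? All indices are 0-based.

(s=0,f=1) a[fast]=3=a[slow] dup → fast++
(s=0,f=2) a[fast]=4≠a[slow]=3 write a[1]=4 → slow++,fast++
(s=1,f=3) a[fast]=5≠a[slow]=4 write a[2]=5 → slow++,fast++
(s=2,f=4) a[fast]=6≠a[slow]=5 write a[3]=6 → slow++,fast++
(s=3,f=5) a[fast]=8≠a[slow]=6 write a[4]=8 → slow++,fast++
(s=4,f=6) a[fast]=10≠a[slow]=8 write a[5]=10 → slow++,fast++
(s=5,f=7) a[fast]=12≠a[slow]=10 write a[6]=12 → slow++,fast++

length 7; prefix = [3, 4, 5, 6, 8, 10, 12]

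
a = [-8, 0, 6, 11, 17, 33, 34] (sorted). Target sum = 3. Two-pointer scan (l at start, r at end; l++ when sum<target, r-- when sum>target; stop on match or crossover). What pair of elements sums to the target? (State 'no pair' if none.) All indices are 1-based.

[1,7] -8+34=26 >3 → r--
[1,6] -8+33=25 >3 → r--
[1,5] -8+17=9 >3 → r--
[1,4] -8+11=3 → found

(-8, 11)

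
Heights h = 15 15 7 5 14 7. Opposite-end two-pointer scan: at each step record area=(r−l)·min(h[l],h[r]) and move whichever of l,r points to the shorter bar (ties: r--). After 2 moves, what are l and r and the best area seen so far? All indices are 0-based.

l=0 r=5: min(15,7)*5=35 best=35 *, r--
l=0 r=4: min(15,14)*4=56 best=56 *, r--

l=0, r=3, best area=56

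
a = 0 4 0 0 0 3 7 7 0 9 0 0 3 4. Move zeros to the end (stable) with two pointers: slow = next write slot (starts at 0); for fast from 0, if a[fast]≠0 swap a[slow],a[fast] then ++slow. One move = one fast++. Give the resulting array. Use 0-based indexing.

[4, 3, 7, 7, 9, 3, 4, 0, 0, 0, 0, 0, 0, 0]

slow=0 fast=0: a[fast]=0, fast++
slow=0 fast=1: a[fast]=4≠0 swap→a[0]=4, slow++,fast++
slow=1 fast=2: a[fast]=0, fast++
slow=1 fast=3: a[fast]=0, fast++
slow=1 fast=4: a[fast]=0, fast++
slow=1 fast=5: a[fast]=3≠0 swap→a[1]=3, slow++,fast++
slow=2 fast=6: a[fast]=7≠0 swap→a[2]=7, slow++,fast++
slow=3 fast=7: a[fast]=7≠0 swap→a[3]=7, slow++,fast++
slow=4 fast=8: a[fast]=0, fast++
slow=4 fast=9: a[fast]=9≠0 swap→a[4]=9, slow++,fast++
slow=5 fast=10: a[fast]=0, fast++
slow=5 fast=11: a[fast]=0, fast++
slow=5 fast=12: a[fast]=3≠0 swap→a[5]=3, slow++,fast++
slow=6 fast=13: a[fast]=4≠0 swap→a[6]=4, slow++,fast++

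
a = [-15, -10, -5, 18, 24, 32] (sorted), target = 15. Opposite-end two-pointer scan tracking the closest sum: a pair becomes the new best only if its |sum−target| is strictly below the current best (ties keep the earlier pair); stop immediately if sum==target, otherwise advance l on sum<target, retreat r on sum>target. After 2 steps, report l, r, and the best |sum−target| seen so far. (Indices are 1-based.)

l=2, r=5, best |Δ|=2

[1,6] -15+32=17 d=2 * → r--
[1,5] -15+24=9 d=6 → l++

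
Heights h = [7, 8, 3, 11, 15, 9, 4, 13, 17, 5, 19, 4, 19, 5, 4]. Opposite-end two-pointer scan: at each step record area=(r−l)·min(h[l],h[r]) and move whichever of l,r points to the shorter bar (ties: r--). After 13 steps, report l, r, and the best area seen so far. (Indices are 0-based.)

l=10, r=11, best area=120

[0,14] min(7,4)*14=56 best=56 * → r--
[0,13] min(7,5)*13=65 best=65 * → r--
[0,12] min(7,19)*12=84 best=84 * → l++
[1,12] min(8,19)*11=88 best=88 * → l++
[2,12] min(3,19)*10=30 best=88 → l++
[3,12] min(11,19)*9=99 best=99 * → l++
[4,12] min(15,19)*8=120 best=120 * → l++
[5,12] min(9,19)*7=63 best=120 → l++
[6,12] min(4,19)*6=24 best=120 → l++
[7,12] min(13,19)*5=65 best=120 → l++
[8,12] min(17,19)*4=68 best=120 → l++
[9,12] min(5,19)*3=15 best=120 → l++
[10,12] min(19,19)*2=38 best=120 → r--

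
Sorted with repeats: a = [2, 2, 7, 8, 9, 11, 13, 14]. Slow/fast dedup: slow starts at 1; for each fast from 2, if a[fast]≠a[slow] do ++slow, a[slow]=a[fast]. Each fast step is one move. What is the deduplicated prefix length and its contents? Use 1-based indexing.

length 7; prefix = [2, 7, 8, 9, 11, 13, 14]

slow=1 fast=2: a[fast]=2=a[slow] dup, fast++
slow=1 fast=3: a[fast]=7≠a[slow]=2 write a[2]=7, slow++,fast++
slow=2 fast=4: a[fast]=8≠a[slow]=7 write a[3]=8, slow++,fast++
slow=3 fast=5: a[fast]=9≠a[slow]=8 write a[4]=9, slow++,fast++
slow=4 fast=6: a[fast]=11≠a[slow]=9 write a[5]=11, slow++,fast++
slow=5 fast=7: a[fast]=13≠a[slow]=11 write a[6]=13, slow++,fast++
slow=6 fast=8: a[fast]=14≠a[slow]=13 write a[7]=14, slow++,fast++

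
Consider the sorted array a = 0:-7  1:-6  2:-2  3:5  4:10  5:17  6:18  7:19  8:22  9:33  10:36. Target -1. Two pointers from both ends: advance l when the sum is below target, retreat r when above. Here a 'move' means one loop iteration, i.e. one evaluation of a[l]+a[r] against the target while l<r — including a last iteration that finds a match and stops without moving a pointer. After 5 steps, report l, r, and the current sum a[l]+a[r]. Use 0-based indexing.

l=0, r=5, sum=10

[0,10] -7+36=29 >-1 → r--
[0,9] -7+33=26 >-1 → r--
[0,8] -7+22=15 >-1 → r--
[0,7] -7+19=12 >-1 → r--
[0,6] -7+18=11 >-1 → r--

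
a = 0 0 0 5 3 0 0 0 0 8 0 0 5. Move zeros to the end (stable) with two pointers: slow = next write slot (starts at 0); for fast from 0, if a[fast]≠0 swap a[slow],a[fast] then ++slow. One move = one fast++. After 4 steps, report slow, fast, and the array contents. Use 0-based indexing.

slow=0 fast=0: a[fast]=0, fast++
slow=0 fast=1: a[fast]=0, fast++
slow=0 fast=2: a[fast]=0, fast++
slow=0 fast=3: a[fast]=5≠0 swap→a[0]=5, slow++,fast++

slow=1, fast=4, a=[5, 0, 0, 0, 3, 0, 0, 0, 0, 8, 0, 0, 5]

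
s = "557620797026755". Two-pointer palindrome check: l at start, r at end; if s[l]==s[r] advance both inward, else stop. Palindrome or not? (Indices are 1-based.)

[1,15] '5'=='5' → l++,r--
[2,14] '5'=='5' → l++,r--
[3,13] '7'=='7' → l++,r--
[4,12] '6'=='6' → l++,r--
[5,11] '2'=='2' → l++,r--
[6,10] '0'=='0' → l++,r--
[7,9] '7'=='7' → l++,r--

palindrome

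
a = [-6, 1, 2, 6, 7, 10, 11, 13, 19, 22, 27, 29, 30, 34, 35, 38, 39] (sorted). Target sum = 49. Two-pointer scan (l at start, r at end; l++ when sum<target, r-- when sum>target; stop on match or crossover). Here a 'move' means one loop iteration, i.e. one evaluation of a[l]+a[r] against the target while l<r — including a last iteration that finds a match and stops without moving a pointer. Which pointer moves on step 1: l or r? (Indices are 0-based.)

[0,16] -6+39=33 <49 → l++

l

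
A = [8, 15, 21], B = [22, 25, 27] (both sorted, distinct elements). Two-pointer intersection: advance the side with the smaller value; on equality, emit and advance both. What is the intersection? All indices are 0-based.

i=0 j=0: 8<22, i++
i=1 j=0: 15<22, i++
i=2 j=0: 21<22, i++

intersection = []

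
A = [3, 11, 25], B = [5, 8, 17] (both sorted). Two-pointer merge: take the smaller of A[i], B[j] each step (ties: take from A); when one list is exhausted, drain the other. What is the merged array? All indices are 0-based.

i=0 j=0: A[i]=3<=B[j]=5 take 3, i++
i=1 j=0: A[i]=11>B[j]=5 take 5, j++
i=1 j=1: A[i]=11>B[j]=8 take 8, j++
i=1 j=2: A[i]=11<=B[j]=17 take 11, i++
i=2 j=2: A[i]=25>B[j]=17 take 17, j++
i=2 j=3: B done, take A[i]=25, i++

[3, 5, 8, 11, 17, 25]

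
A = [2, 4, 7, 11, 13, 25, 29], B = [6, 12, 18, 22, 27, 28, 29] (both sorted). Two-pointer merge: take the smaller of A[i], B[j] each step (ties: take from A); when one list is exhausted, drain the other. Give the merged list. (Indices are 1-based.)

[i=1,j=1] A[i]=2<=B[j]=6 take 2 → i++
[i=2,j=1] A[i]=4<=B[j]=6 take 4 → i++
[i=3,j=1] A[i]=7>B[j]=6 take 6 → j++
[i=3,j=2] A[i]=7<=B[j]=12 take 7 → i++
[i=4,j=2] A[i]=11<=B[j]=12 take 11 → i++
[i=5,j=2] A[i]=13>B[j]=12 take 12 → j++
[i=5,j=3] A[i]=13<=B[j]=18 take 13 → i++
[i=6,j=3] A[i]=25>B[j]=18 take 18 → j++
[i=6,j=4] A[i]=25>B[j]=22 take 22 → j++
[i=6,j=5] A[i]=25<=B[j]=27 take 25 → i++
[i=7,j=5] A[i]=29>B[j]=27 take 27 → j++
[i=7,j=6] A[i]=29>B[j]=28 take 28 → j++
[i=7,j=7] A[i]=29<=B[j]=29 take 29 → i++
[i=8,j=7] A done, take B[j]=29 → j++

[2, 4, 6, 7, 11, 12, 13, 18, 22, 25, 27, 28, 29, 29]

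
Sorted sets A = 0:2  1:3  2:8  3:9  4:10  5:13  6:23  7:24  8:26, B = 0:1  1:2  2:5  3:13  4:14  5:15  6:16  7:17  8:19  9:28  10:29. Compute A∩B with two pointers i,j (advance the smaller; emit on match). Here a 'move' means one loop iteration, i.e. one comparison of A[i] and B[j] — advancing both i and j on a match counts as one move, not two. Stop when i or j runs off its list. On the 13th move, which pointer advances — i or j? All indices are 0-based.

i=0 j=0: 2>1, j++
i=0 j=1: 2==2 emit, i++,j++
i=1 j=2: 3<5, i++
i=2 j=2: 8>5, j++
i=2 j=3: 8<13, i++
i=3 j=3: 9<13, i++
i=4 j=3: 10<13, i++
i=5 j=3: 13==13 emit, i++,j++
i=6 j=4: 23>14, j++
i=6 j=5: 23>15, j++
i=6 j=6: 23>16, j++
i=6 j=7: 23>17, j++
i=6 j=8: 23>19, j++

j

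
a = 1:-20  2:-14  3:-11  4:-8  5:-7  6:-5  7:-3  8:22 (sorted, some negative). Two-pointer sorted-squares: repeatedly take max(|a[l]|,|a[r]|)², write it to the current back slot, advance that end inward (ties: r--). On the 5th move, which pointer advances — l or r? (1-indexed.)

l=1 r=8: |-20|<=|22| out[8]=484, r--
l=1 r=7: |-20|>|-3| out[7]=400, l++
l=2 r=7: |-14|>|-3| out[6]=196, l++
l=3 r=7: |-11|>|-3| out[5]=121, l++
l=4 r=7: |-8|>|-3| out[4]=64, l++

l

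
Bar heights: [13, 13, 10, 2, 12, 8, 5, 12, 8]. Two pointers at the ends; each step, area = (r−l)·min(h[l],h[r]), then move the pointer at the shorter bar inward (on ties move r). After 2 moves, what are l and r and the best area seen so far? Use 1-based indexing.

[1,9] min(13,8)*8=64 best=64 * → r--
[1,8] min(13,12)*7=84 best=84 * → r--

l=1, r=7, best area=84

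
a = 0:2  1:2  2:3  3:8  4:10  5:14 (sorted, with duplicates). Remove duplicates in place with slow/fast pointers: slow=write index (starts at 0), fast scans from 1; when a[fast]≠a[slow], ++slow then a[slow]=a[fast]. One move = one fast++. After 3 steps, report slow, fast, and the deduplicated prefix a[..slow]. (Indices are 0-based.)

slow=2, fast=4, prefix=[2, 3, 8]

(s=0,f=1) a[fast]=2=a[slow] dup → fast++
(s=0,f=2) a[fast]=3≠a[slow]=2 write a[1]=3 → slow++,fast++
(s=1,f=3) a[fast]=8≠a[slow]=3 write a[2]=8 → slow++,fast++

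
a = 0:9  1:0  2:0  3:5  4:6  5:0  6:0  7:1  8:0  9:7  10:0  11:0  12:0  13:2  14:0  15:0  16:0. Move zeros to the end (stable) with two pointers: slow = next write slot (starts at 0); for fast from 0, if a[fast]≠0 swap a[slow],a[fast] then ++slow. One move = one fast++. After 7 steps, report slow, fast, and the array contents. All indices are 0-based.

(s=0,f=0) a[fast]=9≠0 swap→a[0]=9 → slow++,fast++
(s=1,f=1) a[fast]=0 → fast++
(s=1,f=2) a[fast]=0 → fast++
(s=1,f=3) a[fast]=5≠0 swap→a[1]=5 → slow++,fast++
(s=2,f=4) a[fast]=6≠0 swap→a[2]=6 → slow++,fast++
(s=3,f=5) a[fast]=0 → fast++
(s=3,f=6) a[fast]=0 → fast++

slow=3, fast=7, a=[9, 5, 6, 0, 0, 0, 0, 1, 0, 7, 0, 0, 0, 2, 0, 0, 0]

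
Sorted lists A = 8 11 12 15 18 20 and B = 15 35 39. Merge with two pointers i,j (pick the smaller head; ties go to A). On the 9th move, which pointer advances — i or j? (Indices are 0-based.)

[i=0,j=0] A[i]=8<=B[j]=15 take 8 → i++
[i=1,j=0] A[i]=11<=B[j]=15 take 11 → i++
[i=2,j=0] A[i]=12<=B[j]=15 take 12 → i++
[i=3,j=0] A[i]=15<=B[j]=15 take 15 → i++
[i=4,j=0] A[i]=18>B[j]=15 take 15 → j++
[i=4,j=1] A[i]=18<=B[j]=35 take 18 → i++
[i=5,j=1] A[i]=20<=B[j]=35 take 20 → i++
[i=6,j=1] A done, take B[j]=35 → j++
[i=6,j=2] A done, take B[j]=39 → j++

j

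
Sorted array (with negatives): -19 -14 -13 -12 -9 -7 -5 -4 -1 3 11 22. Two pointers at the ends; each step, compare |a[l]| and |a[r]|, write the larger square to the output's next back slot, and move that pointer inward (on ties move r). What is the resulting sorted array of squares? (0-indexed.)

l=0 r=11: |-19|<=|22| out[11]=484, r--
l=0 r=10: |-19|>|11| out[10]=361, l++
l=1 r=10: |-14|>|11| out[9]=196, l++
l=2 r=10: |-13|>|11| out[8]=169, l++
l=3 r=10: |-12|>|11| out[7]=144, l++
l=4 r=10: |-9|<=|11| out[6]=121, r--
l=4 r=9: |-9|>|3| out[5]=81, l++
l=5 r=9: |-7|>|3| out[4]=49, l++
l=6 r=9: |-5|>|3| out[3]=25, l++
l=7 r=9: |-4|>|3| out[2]=16, l++
l=8 r=9: |-1|<=|3| out[1]=9, r--
l=8 r=8: |-1|<=|-1| out[0]=1, r--

[1, 9, 16, 25, 49, 81, 121, 144, 169, 196, 361, 484]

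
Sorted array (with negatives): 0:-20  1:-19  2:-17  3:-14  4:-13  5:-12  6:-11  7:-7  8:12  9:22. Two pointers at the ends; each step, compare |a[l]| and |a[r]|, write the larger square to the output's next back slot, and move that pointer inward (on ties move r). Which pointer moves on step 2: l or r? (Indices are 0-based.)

l

[0,9] |-20|<=|22| out[9]=484 → r--
[0,8] |-20|>|12| out[8]=400 → l++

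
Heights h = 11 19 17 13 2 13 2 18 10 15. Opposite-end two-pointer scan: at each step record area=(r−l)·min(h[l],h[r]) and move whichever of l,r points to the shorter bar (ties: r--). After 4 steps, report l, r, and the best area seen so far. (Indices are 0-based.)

[0,9] min(11,15)*9=99 best=99 * → l++
[1,9] min(19,15)*8=120 best=120 * → r--
[1,8] min(19,10)*7=70 best=120 → r--
[1,7] min(19,18)*6=108 best=120 → r--

l=1, r=6, best area=120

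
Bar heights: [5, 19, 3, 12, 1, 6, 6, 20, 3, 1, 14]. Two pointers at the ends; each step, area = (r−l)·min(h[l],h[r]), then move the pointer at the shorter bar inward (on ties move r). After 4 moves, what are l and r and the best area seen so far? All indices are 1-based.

l=1 r=11: min(5,14)*10=50 best=50 *, l++
l=2 r=11: min(19,14)*9=126 best=126 *, r--
l=2 r=10: min(19,1)*8=8 best=126, r--
l=2 r=9: min(19,3)*7=21 best=126, r--

l=2, r=8, best area=126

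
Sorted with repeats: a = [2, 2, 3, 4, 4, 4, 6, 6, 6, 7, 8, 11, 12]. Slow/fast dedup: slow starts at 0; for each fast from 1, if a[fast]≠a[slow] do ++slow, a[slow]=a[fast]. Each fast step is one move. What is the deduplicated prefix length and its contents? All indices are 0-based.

(s=0,f=1) a[fast]=2=a[slow] dup → fast++
(s=0,f=2) a[fast]=3≠a[slow]=2 write a[1]=3 → slow++,fast++
(s=1,f=3) a[fast]=4≠a[slow]=3 write a[2]=4 → slow++,fast++
(s=2,f=4) a[fast]=4=a[slow] dup → fast++
(s=2,f=5) a[fast]=4=a[slow] dup → fast++
(s=2,f=6) a[fast]=6≠a[slow]=4 write a[3]=6 → slow++,fast++
(s=3,f=7) a[fast]=6=a[slow] dup → fast++
(s=3,f=8) a[fast]=6=a[slow] dup → fast++
(s=3,f=9) a[fast]=7≠a[slow]=6 write a[4]=7 → slow++,fast++
(s=4,f=10) a[fast]=8≠a[slow]=7 write a[5]=8 → slow++,fast++
(s=5,f=11) a[fast]=11≠a[slow]=8 write a[6]=11 → slow++,fast++
(s=6,f=12) a[fast]=12≠a[slow]=11 write a[7]=12 → slow++,fast++

length 8; prefix = [2, 3, 4, 6, 7, 8, 11, 12]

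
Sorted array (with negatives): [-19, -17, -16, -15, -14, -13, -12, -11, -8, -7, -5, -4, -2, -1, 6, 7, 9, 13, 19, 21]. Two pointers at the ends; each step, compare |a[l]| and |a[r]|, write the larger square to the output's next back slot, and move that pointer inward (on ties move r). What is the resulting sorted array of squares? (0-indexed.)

[1, 4, 16, 25, 36, 49, 49, 64, 81, 121, 144, 169, 169, 196, 225, 256, 289, 361, 361, 441]

[0,19] |-19|<=|21| out[19]=441 → r--
[0,18] |-19|<=|19| out[18]=361 → r--
[0,17] |-19|>|13| out[17]=361 → l++
[1,17] |-17|>|13| out[16]=289 → l++
[2,17] |-16|>|13| out[15]=256 → l++
[3,17] |-15|>|13| out[14]=225 → l++
[4,17] |-14|>|13| out[13]=196 → l++
[5,17] |-13|<=|13| out[12]=169 → r--
[5,16] |-13|>|9| out[11]=169 → l++
[6,16] |-12|>|9| out[10]=144 → l++
[7,16] |-11|>|9| out[9]=121 → l++
[8,16] |-8|<=|9| out[8]=81 → r--
[8,15] |-8|>|7| out[7]=64 → l++
[9,15] |-7|<=|7| out[6]=49 → r--
[9,14] |-7|>|6| out[5]=49 → l++
[10,14] |-5|<=|6| out[4]=36 → r--
[10,13] |-5|>|-1| out[3]=25 → l++
[11,13] |-4|>|-1| out[2]=16 → l++
[12,13] |-2|>|-1| out[1]=4 → l++
[13,13] |-1|<=|-1| out[0]=1 → r--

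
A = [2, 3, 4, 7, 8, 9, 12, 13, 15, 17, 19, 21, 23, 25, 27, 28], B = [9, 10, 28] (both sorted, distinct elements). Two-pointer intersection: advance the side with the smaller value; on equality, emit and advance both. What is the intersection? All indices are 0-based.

intersection = [9, 28]

i=0 j=0: 2<9, i++
i=1 j=0: 3<9, i++
i=2 j=0: 4<9, i++
i=3 j=0: 7<9, i++
i=4 j=0: 8<9, i++
i=5 j=0: 9==9 emit, i++,j++
i=6 j=1: 12>10, j++
i=6 j=2: 12<28, i++
i=7 j=2: 13<28, i++
i=8 j=2: 15<28, i++
i=9 j=2: 17<28, i++
i=10 j=2: 19<28, i++
i=11 j=2: 21<28, i++
i=12 j=2: 23<28, i++
i=13 j=2: 25<28, i++
i=14 j=2: 27<28, i++
i=15 j=2: 28==28 emit, i++,j++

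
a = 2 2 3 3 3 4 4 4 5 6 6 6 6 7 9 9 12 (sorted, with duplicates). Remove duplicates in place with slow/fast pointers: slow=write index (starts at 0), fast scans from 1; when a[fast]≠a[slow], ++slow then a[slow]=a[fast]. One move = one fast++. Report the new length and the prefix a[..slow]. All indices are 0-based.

length 8; prefix = [2, 3, 4, 5, 6, 7, 9, 12]

(s=0,f=1) a[fast]=2=a[slow] dup → fast++
(s=0,f=2) a[fast]=3≠a[slow]=2 write a[1]=3 → slow++,fast++
(s=1,f=3) a[fast]=3=a[slow] dup → fast++
(s=1,f=4) a[fast]=3=a[slow] dup → fast++
(s=1,f=5) a[fast]=4≠a[slow]=3 write a[2]=4 → slow++,fast++
(s=2,f=6) a[fast]=4=a[slow] dup → fast++
(s=2,f=7) a[fast]=4=a[slow] dup → fast++
(s=2,f=8) a[fast]=5≠a[slow]=4 write a[3]=5 → slow++,fast++
(s=3,f=9) a[fast]=6≠a[slow]=5 write a[4]=6 → slow++,fast++
(s=4,f=10) a[fast]=6=a[slow] dup → fast++
(s=4,f=11) a[fast]=6=a[slow] dup → fast++
(s=4,f=12) a[fast]=6=a[slow] dup → fast++
(s=4,f=13) a[fast]=7≠a[slow]=6 write a[5]=7 → slow++,fast++
(s=5,f=14) a[fast]=9≠a[slow]=7 write a[6]=9 → slow++,fast++
(s=6,f=15) a[fast]=9=a[slow] dup → fast++
(s=6,f=16) a[fast]=12≠a[slow]=9 write a[7]=12 → slow++,fast++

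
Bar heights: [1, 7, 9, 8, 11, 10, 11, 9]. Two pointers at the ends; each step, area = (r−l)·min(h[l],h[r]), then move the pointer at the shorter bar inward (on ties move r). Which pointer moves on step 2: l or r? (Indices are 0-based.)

l=0 r=7: min(1,9)*7=7 best=7 *, l++
l=1 r=7: min(7,9)*6=42 best=42 *, l++

l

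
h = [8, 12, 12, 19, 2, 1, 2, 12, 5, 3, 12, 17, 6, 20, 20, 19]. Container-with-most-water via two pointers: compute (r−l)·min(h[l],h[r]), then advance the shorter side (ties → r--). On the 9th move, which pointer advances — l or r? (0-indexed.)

l

[0,15] min(8,19)*15=120 best=120 * → l++
[1,15] min(12,19)*14=168 best=168 * → l++
[2,15] min(12,19)*13=156 best=168 → l++
[3,15] min(19,19)*12=228 best=228 * → r--
[3,14] min(19,20)*11=209 best=228 → l++
[4,14] min(2,20)*10=20 best=228 → l++
[5,14] min(1,20)*9=9 best=228 → l++
[6,14] min(2,20)*8=16 best=228 → l++
[7,14] min(12,20)*7=84 best=228 → l++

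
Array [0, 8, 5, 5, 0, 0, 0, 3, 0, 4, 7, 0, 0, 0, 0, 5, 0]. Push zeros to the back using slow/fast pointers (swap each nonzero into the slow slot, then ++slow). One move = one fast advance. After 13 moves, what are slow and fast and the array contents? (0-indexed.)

(s=0,f=0) a[fast]=0 → fast++
(s=0,f=1) a[fast]=8≠0 swap→a[0]=8 → slow++,fast++
(s=1,f=2) a[fast]=5≠0 swap→a[1]=5 → slow++,fast++
(s=2,f=3) a[fast]=5≠0 swap→a[2]=5 → slow++,fast++
(s=3,f=4) a[fast]=0 → fast++
(s=3,f=5) a[fast]=0 → fast++
(s=3,f=6) a[fast]=0 → fast++
(s=3,f=7) a[fast]=3≠0 swap→a[3]=3 → slow++,fast++
(s=4,f=8) a[fast]=0 → fast++
(s=4,f=9) a[fast]=4≠0 swap→a[4]=4 → slow++,fast++
(s=5,f=10) a[fast]=7≠0 swap→a[5]=7 → slow++,fast++
(s=6,f=11) a[fast]=0 → fast++
(s=6,f=12) a[fast]=0 → fast++

slow=6, fast=13, a=[8, 5, 5, 3, 4, 7, 0, 0, 0, 0, 0, 0, 0, 0, 0, 5, 0]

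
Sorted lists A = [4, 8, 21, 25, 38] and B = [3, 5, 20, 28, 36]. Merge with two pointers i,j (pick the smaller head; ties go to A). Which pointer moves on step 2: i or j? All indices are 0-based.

[i=0,j=0] A[i]=4>B[j]=3 take 3 → j++
[i=0,j=1] A[i]=4<=B[j]=5 take 4 → i++

i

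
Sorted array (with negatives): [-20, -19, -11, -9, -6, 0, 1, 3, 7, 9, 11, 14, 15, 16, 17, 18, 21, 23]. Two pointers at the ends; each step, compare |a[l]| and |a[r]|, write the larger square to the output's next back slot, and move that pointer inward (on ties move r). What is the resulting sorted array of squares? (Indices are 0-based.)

[0, 1, 9, 36, 49, 81, 81, 121, 121, 196, 225, 256, 289, 324, 361, 400, 441, 529]

l=0 r=17: |-20|<=|23| out[17]=529, r--
l=0 r=16: |-20|<=|21| out[16]=441, r--
l=0 r=15: |-20|>|18| out[15]=400, l++
l=1 r=15: |-19|>|18| out[14]=361, l++
l=2 r=15: |-11|<=|18| out[13]=324, r--
l=2 r=14: |-11|<=|17| out[12]=289, r--
l=2 r=13: |-11|<=|16| out[11]=256, r--
l=2 r=12: |-11|<=|15| out[10]=225, r--
l=2 r=11: |-11|<=|14| out[9]=196, r--
l=2 r=10: |-11|<=|11| out[8]=121, r--
l=2 r=9: |-11|>|9| out[7]=121, l++
l=3 r=9: |-9|<=|9| out[6]=81, r--
l=3 r=8: |-9|>|7| out[5]=81, l++
l=4 r=8: |-6|<=|7| out[4]=49, r--
l=4 r=7: |-6|>|3| out[3]=36, l++
l=5 r=7: |0|<=|3| out[2]=9, r--
l=5 r=6: |0|<=|1| out[1]=1, r--
l=5 r=5: |0|<=|0| out[0]=0, r--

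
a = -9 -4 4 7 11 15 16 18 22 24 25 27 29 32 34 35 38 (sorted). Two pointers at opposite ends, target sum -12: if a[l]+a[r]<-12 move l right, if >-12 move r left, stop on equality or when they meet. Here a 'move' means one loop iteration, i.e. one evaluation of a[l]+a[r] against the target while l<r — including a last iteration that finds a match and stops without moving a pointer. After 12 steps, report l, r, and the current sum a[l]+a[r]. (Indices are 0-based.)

l=0, r=4, sum=2

l=0 r=16: -9+38=29 >-12, r--
l=0 r=15: -9+35=26 >-12, r--
l=0 r=14: -9+34=25 >-12, r--
l=0 r=13: -9+32=23 >-12, r--
l=0 r=12: -9+29=20 >-12, r--
l=0 r=11: -9+27=18 >-12, r--
l=0 r=10: -9+25=16 >-12, r--
l=0 r=9: -9+24=15 >-12, r--
l=0 r=8: -9+22=13 >-12, r--
l=0 r=7: -9+18=9 >-12, r--
l=0 r=6: -9+16=7 >-12, r--
l=0 r=5: -9+15=6 >-12, r--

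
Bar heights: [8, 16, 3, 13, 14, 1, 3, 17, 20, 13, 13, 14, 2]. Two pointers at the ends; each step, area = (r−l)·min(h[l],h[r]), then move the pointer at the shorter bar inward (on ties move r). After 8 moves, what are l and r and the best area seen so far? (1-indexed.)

l=5, r=9, best area=140

[1,13] min(8,2)*12=24 best=24 * → r--
[1,12] min(8,14)*11=88 best=88 * → l++
[2,12] min(16,14)*10=140 best=140 * → r--
[2,11] min(16,13)*9=117 best=140 → r--
[2,10] min(16,13)*8=104 best=140 → r--
[2,9] min(16,20)*7=112 best=140 → l++
[3,9] min(3,20)*6=18 best=140 → l++
[4,9] min(13,20)*5=65 best=140 → l++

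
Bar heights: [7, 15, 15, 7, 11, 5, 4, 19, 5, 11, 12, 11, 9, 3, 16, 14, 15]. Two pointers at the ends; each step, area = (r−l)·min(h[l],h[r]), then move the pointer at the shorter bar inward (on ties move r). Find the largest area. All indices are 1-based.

[1,17] min(7,15)*16=112 best=112 * → l++
[2,17] min(15,15)*15=225 best=225 * → r--
[2,16] min(15,14)*14=196 best=225 → r--
[2,15] min(15,16)*13=195 best=225 → l++
[3,15] min(15,16)*12=180 best=225 → l++
[4,15] min(7,16)*11=77 best=225 → l++
[5,15] min(11,16)*10=110 best=225 → l++
[6,15] min(5,16)*9=45 best=225 → l++
[7,15] min(4,16)*8=32 best=225 → l++
[8,15] min(19,16)*7=112 best=225 → r--
[8,14] min(19,3)*6=18 best=225 → r--
[8,13] min(19,9)*5=45 best=225 → r--
[8,12] min(19,11)*4=44 best=225 → r--
[8,11] min(19,12)*3=36 best=225 → r--
[8,10] min(19,11)*2=22 best=225 → r--
[8,9] min(19,5)*1=5 best=225 → r--

max area = 225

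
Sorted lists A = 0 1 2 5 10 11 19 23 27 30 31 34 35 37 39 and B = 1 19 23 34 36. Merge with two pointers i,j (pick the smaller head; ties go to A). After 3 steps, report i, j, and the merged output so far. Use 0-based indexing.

i=2, j=1, merged so far=[0, 1, 1]

[i=0,j=0] A[i]=0<=B[j]=1 take 0 → i++
[i=1,j=0] A[i]=1<=B[j]=1 take 1 → i++
[i=2,j=0] A[i]=2>B[j]=1 take 1 → j++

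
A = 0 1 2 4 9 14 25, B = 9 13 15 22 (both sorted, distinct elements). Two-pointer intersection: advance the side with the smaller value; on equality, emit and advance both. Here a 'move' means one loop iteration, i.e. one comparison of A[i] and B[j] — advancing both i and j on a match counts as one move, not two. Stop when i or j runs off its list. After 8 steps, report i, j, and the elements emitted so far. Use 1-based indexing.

[i=1,j=1] 0<9 → i++
[i=2,j=1] 1<9 → i++
[i=3,j=1] 2<9 → i++
[i=4,j=1] 4<9 → i++
[i=5,j=1] 9==9 emit → i++,j++
[i=6,j=2] 14>13 → j++
[i=6,j=3] 14<15 → i++
[i=7,j=3] 25>15 → j++

i=7, j=4, emitted=[9]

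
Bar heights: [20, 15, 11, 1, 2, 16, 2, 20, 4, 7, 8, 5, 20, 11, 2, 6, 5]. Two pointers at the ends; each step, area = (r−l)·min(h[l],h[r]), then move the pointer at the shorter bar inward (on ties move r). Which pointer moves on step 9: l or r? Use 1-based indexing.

r

l=1 r=17: min(20,5)*16=80 best=80 *, r--
l=1 r=16: min(20,6)*15=90 best=90 *, r--
l=1 r=15: min(20,2)*14=28 best=90, r--
l=1 r=14: min(20,11)*13=143 best=143 *, r--
l=1 r=13: min(20,20)*12=240 best=240 *, r--
l=1 r=12: min(20,5)*11=55 best=240, r--
l=1 r=11: min(20,8)*10=80 best=240, r--
l=1 r=10: min(20,7)*9=63 best=240, r--
l=1 r=9: min(20,4)*8=32 best=240, r--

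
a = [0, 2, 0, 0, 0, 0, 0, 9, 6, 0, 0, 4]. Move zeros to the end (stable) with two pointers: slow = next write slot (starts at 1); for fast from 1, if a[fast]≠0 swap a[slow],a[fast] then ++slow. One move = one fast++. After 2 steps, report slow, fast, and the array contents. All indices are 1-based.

slow=2, fast=3, a=[2, 0, 0, 0, 0, 0, 0, 9, 6, 0, 0, 4]

(s=1,f=1) a[fast]=0 → fast++
(s=1,f=2) a[fast]=2≠0 swap→a[1]=2 → slow++,fast++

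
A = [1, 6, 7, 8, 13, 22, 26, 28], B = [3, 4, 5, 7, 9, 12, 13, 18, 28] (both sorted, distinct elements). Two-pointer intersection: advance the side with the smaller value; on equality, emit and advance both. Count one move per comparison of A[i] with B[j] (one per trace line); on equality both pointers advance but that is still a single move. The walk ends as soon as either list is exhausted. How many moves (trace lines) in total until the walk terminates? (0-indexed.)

[i=0,j=0] 1<3 → i++
[i=1,j=0] 6>3 → j++
[i=1,j=1] 6>4 → j++
[i=1,j=2] 6>5 → j++
[i=1,j=3] 6<7 → i++
[i=2,j=3] 7==7 emit → i++,j++
[i=3,j=4] 8<9 → i++
[i=4,j=4] 13>9 → j++
[i=4,j=5] 13>12 → j++
[i=4,j=6] 13==13 emit → i++,j++
[i=5,j=7] 22>18 → j++
[i=5,j=8] 22<28 → i++
[i=6,j=8] 26<28 → i++
[i=7,j=8] 28==28 emit → i++,j++

14 moves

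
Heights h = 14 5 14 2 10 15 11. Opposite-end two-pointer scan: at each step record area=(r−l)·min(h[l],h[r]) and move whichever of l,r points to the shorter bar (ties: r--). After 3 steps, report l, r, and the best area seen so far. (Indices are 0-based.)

[0,6] min(14,11)*6=66 best=66 * → r--
[0,5] min(14,15)*5=70 best=70 * → l++
[1,5] min(5,15)*4=20 best=70 → l++

l=2, r=5, best area=70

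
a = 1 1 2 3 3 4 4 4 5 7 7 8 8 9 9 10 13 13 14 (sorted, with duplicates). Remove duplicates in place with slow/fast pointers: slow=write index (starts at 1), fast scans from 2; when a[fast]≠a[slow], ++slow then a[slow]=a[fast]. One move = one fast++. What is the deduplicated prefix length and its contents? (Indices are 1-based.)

length 11; prefix = [1, 2, 3, 4, 5, 7, 8, 9, 10, 13, 14]

slow=1 fast=2: a[fast]=1=a[slow] dup, fast++
slow=1 fast=3: a[fast]=2≠a[slow]=1 write a[2]=2, slow++,fast++
slow=2 fast=4: a[fast]=3≠a[slow]=2 write a[3]=3, slow++,fast++
slow=3 fast=5: a[fast]=3=a[slow] dup, fast++
slow=3 fast=6: a[fast]=4≠a[slow]=3 write a[4]=4, slow++,fast++
slow=4 fast=7: a[fast]=4=a[slow] dup, fast++
slow=4 fast=8: a[fast]=4=a[slow] dup, fast++
slow=4 fast=9: a[fast]=5≠a[slow]=4 write a[5]=5, slow++,fast++
slow=5 fast=10: a[fast]=7≠a[slow]=5 write a[6]=7, slow++,fast++
slow=6 fast=11: a[fast]=7=a[slow] dup, fast++
slow=6 fast=12: a[fast]=8≠a[slow]=7 write a[7]=8, slow++,fast++
slow=7 fast=13: a[fast]=8=a[slow] dup, fast++
slow=7 fast=14: a[fast]=9≠a[slow]=8 write a[8]=9, slow++,fast++
slow=8 fast=15: a[fast]=9=a[slow] dup, fast++
slow=8 fast=16: a[fast]=10≠a[slow]=9 write a[9]=10, slow++,fast++
slow=9 fast=17: a[fast]=13≠a[slow]=10 write a[10]=13, slow++,fast++
slow=10 fast=18: a[fast]=13=a[slow] dup, fast++
slow=10 fast=19: a[fast]=14≠a[slow]=13 write a[11]=14, slow++,fast++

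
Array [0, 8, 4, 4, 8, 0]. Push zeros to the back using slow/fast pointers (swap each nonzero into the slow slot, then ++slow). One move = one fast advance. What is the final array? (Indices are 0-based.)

[8, 4, 4, 8, 0, 0]

(s=0,f=0) a[fast]=0 → fast++
(s=0,f=1) a[fast]=8≠0 swap→a[0]=8 → slow++,fast++
(s=1,f=2) a[fast]=4≠0 swap→a[1]=4 → slow++,fast++
(s=2,f=3) a[fast]=4≠0 swap→a[2]=4 → slow++,fast++
(s=3,f=4) a[fast]=8≠0 swap→a[3]=8 → slow++,fast++
(s=4,f=5) a[fast]=0 → fast++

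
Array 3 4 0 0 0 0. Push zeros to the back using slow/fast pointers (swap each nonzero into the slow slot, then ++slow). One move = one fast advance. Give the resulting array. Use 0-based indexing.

slow=0 fast=0: a[fast]=3≠0 swap→a[0]=3, slow++,fast++
slow=1 fast=1: a[fast]=4≠0 swap→a[1]=4, slow++,fast++
slow=2 fast=2: a[fast]=0, fast++
slow=2 fast=3: a[fast]=0, fast++
slow=2 fast=4: a[fast]=0, fast++
slow=2 fast=5: a[fast]=0, fast++

[3, 4, 0, 0, 0, 0]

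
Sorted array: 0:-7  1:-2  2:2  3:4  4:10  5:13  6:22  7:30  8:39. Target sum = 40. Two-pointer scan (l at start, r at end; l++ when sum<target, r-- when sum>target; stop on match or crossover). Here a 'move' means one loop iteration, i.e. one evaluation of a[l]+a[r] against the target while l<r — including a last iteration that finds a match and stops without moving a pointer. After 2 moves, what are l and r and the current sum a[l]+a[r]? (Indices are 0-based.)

l=2, r=8, sum=41

[0,8] -7+39=32 <40 → l++
[1,8] -2+39=37 <40 → l++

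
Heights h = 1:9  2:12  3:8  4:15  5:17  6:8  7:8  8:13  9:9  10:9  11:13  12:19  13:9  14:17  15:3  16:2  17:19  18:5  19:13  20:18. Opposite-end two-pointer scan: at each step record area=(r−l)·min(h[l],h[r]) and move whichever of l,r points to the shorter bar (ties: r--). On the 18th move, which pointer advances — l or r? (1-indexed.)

l=1 r=20: min(9,18)*19=171 best=171 *, l++
l=2 r=20: min(12,18)*18=216 best=216 *, l++
l=3 r=20: min(8,18)*17=136 best=216, l++
l=4 r=20: min(15,18)*16=240 best=240 *, l++
l=5 r=20: min(17,18)*15=255 best=255 *, l++
l=6 r=20: min(8,18)*14=112 best=255, l++
l=7 r=20: min(8,18)*13=104 best=255, l++
l=8 r=20: min(13,18)*12=156 best=255, l++
l=9 r=20: min(9,18)*11=99 best=255, l++
l=10 r=20: min(9,18)*10=90 best=255, l++
l=11 r=20: min(13,18)*9=117 best=255, l++
l=12 r=20: min(19,18)*8=144 best=255, r--
l=12 r=19: min(19,13)*7=91 best=255, r--
l=12 r=18: min(19,5)*6=30 best=255, r--
l=12 r=17: min(19,19)*5=95 best=255, r--
l=12 r=16: min(19,2)*4=8 best=255, r--
l=12 r=15: min(19,3)*3=9 best=255, r--
l=12 r=14: min(19,17)*2=34 best=255, r--

r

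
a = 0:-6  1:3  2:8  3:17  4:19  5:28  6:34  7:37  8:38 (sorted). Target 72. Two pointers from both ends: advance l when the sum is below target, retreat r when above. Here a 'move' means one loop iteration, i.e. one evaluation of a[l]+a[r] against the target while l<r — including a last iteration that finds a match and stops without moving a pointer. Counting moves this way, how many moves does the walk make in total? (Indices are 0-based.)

7 moves

l=0 r=8: -6+38=32 <72, l++
l=1 r=8: 3+38=41 <72, l++
l=2 r=8: 8+38=46 <72, l++
l=3 r=8: 17+38=55 <72, l++
l=4 r=8: 19+38=57 <72, l++
l=5 r=8: 28+38=66 <72, l++
l=6 r=8: 34+38=72, found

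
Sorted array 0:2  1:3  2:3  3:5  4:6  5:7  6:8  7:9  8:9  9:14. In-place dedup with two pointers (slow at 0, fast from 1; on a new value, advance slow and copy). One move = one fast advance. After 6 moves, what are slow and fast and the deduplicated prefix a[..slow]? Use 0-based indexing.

slow=0 fast=1: a[fast]=3≠a[slow]=2 write a[1]=3, slow++,fast++
slow=1 fast=2: a[fast]=3=a[slow] dup, fast++
slow=1 fast=3: a[fast]=5≠a[slow]=3 write a[2]=5, slow++,fast++
slow=2 fast=4: a[fast]=6≠a[slow]=5 write a[3]=6, slow++,fast++
slow=3 fast=5: a[fast]=7≠a[slow]=6 write a[4]=7, slow++,fast++
slow=4 fast=6: a[fast]=8≠a[slow]=7 write a[5]=8, slow++,fast++

slow=5, fast=7, prefix=[2, 3, 5, 6, 7, 8]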